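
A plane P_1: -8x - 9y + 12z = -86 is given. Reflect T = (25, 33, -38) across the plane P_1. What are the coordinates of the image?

(-23, -21, 34)

λ = (n·T − d)/|n|² = (-953 − (-86))/289 = -3.
Reflection = T − 2λn = (25, 33, -38) − (-6)·(-8, -9, 12) = (-23, -21, 34).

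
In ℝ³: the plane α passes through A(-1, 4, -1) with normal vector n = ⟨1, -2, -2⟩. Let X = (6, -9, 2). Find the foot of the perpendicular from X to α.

(3, -3, 8)

α: n·r = n·A gives x - 2y - 2z = -7.
Foot = X − λn with λ = (n·X − d)/|n|² = (20 − (-7))/9 = 3.
Foot = (6, -9, 2) − 3·(1, -2, -2) = (3, -3, 8).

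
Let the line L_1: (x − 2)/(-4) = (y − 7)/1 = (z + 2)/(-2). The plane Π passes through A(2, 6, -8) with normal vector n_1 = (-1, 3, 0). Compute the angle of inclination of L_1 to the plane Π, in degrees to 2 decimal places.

L_1 has direction (-4, 1, -2) through (2, 7, -2).
Π: n_1·r = n_1·A gives -x + 3y = 16.
sin θ = |n·v| / (|n||v|) = |7| / (√10 · √21) = 0.48305.
θ ≈ 28.88°.

28.88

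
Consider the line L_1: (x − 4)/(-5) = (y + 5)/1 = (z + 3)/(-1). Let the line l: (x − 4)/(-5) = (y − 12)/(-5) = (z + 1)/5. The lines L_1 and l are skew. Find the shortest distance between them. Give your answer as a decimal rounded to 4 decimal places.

13.4350

L_1 has direction (-5, 1, -1) through (4, -5, -3).
l has direction (-5, -5, 5) through (4, 12, -1).
Common perpendicular direction n = (-5, 1, -1) × (-5, -5, 5) = (0, 30, 30).
With w = (4, 12, -1) − (4, -5, -3) = (0, 17, 2), w · n = 570.
Distance = |w · n| / |n| = |570| / √1800 ≈ 13.4350.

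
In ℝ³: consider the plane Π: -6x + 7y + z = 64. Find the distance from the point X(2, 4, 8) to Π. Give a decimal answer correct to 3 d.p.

n·X − d = (-6)·(2) + (7)·(4) + (1)·(8) − 64 = -40; |n| = √86.
Distance = |-40| / √86 = 40/√86 ≈ 4.313.

4.313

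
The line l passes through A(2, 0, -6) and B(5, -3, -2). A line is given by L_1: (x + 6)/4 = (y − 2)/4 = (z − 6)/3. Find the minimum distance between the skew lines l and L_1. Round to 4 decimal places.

A direction vector for l is B − A = (3, -3, 4).
L_1 has direction (4, 4, 3) through (-6, 2, 6).
Common perpendicular direction n = (3, -3, 4) × (4, 4, 3) = (-25, 7, 24).
With w = (-6, 2, 6) − (2, 0, -6) = (-8, 2, 12), w · n = 502.
Distance = |w · n| / |n| = |502| / √1250 ≈ 14.1987.

14.1987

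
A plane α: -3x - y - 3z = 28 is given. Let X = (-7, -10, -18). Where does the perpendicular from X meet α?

Foot = X − λn with λ = (n·X − d)/|n|² = (85 − 28)/19 = 3.
Foot = (-7, -10, -18) − 3·(-3, -1, -3) = (2, -7, -9).

(2, -7, -9)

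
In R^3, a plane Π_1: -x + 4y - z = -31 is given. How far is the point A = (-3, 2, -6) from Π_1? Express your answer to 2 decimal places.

11.31

n·A − d = (-1)·(-3) + (4)·(2) + (-1)·(-6) − (-31) = 48; |n| = √18.
Distance = |48| / √18 = 48/√18 ≈ 11.31.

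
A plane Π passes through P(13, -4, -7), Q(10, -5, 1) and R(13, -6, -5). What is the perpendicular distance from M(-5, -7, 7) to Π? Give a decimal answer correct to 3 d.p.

11.362

PQ = (-3, -1, 8), PR = (0, -2, 2); a normal to Π is PQ × PR = (14, 6, 6).
Using P: Π has equation 14x + 6y + 6z = 116.
n·M − d = (14)·(-5) + (6)·(-7) + (6)·(7) − 116 = -186; |n| = √268.
Distance = |-186| / √268 = 186/√268 ≈ 11.362.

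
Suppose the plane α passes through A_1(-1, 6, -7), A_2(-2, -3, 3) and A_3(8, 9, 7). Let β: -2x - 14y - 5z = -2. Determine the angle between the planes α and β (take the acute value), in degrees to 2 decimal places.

59.76

A_1A_2 = (-1, -9, 10), A_1A_3 = (9, 3, 14); a normal to α is A_1A_2 × A_1A_3 = (-156, 104, 78).
Using A_1: α has equation -156x + 104y + 78z = 234.
cos θ = |n₁·n₂| / (|n₁||n₂|) = |-1534| / (√41236 · √225).
θ = arccos(0.50361) ≈ 59.76°.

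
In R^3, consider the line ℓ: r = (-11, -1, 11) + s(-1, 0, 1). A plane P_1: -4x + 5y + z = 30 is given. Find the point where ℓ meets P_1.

Substitute r = (-11, -1, 11) + t(-1, 0, 1) into the plane: 50 + 5t = 30, so t = -4.
Intersection: (-11, -1, 11) + (-4)·(-1, 0, 1) = (-7, -1, 7).

(-7, -1, 7)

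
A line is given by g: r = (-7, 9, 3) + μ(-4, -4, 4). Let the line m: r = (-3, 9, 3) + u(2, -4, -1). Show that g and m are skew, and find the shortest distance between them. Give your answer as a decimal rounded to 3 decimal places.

2.540

Common perpendicular direction n = (-4, -4, 4) × (2, -4, -1) = (20, 4, 24).
With w = (-3, 9, 3) − (-7, 9, 3) = (4, 0, 0), w · n = 80.
Since n ≠ 0 the lines are not parallel, and w · n = 80 ≠ 0 so they do not intersect; hence they are skew.
Distance = |w · n| / |n| = |80| / √992 ≈ 2.540.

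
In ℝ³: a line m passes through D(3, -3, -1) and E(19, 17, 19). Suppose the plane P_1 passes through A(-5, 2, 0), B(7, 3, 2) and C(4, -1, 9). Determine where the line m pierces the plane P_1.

(7, 2, 4)

A direction vector for m is E − D = (16, 20, 20).
AB = (12, 1, 2), AC = (9, -3, 9); a normal to P_1 is AB × AC = (15, -90, -45).
Using A: P_1 has equation 15x - 90y - 45z = -255.
Substitute r = (3, -3, -1) + t(16, 20, 20) into the plane: 360 + (-2460)t = -255, so t = 1/4.
Intersection: (3, -3, -1) + (1/4)·(16, 20, 20) = (7, 2, 4).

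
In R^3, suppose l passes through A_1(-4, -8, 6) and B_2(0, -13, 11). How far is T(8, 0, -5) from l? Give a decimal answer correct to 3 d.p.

17.191

A direction vector for l is B_2 − A_1 = (4, -5, 5).
Taking (-4, -8, 6) on l with direction v = (4, -5, 5): w = T − (-4, -8, 6) = (12, 8, -11), and w × v = (-15, -104, -92).
Distance = |w × v| / |v| = √19505 / √66 ≈ 17.191.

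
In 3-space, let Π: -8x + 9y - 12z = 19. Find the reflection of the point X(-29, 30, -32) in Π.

λ = (n·X − d)/|n|² = (886 − 19)/289 = 3.
Reflection = X − 2λn = (-29, 30, -32) − 6·(-8, 9, -12) = (19, -24, 40).

(19, -24, 40)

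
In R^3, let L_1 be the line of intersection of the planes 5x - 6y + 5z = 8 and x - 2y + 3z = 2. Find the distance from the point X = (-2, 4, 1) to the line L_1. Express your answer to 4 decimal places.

5.1747

Direction of L_1: (5, -6, 5) × (1, -2, 3) = (-8, -10, -4).
A point on L_1: solving the two plane equations with x = 7 gives (7, 7, 3).
Taking (7, 7, 3) on L_1 with direction v = (-8, -10, -4): w = X − (7, 7, 3) = (-9, -3, -2), and w × v = (-8, -20, 66).
Distance = |w × v| / |v| = √4820 / √180 ≈ 5.1747.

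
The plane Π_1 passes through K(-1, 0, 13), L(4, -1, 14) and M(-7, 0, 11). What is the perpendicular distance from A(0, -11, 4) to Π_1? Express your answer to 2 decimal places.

KL = (5, -1, 1), KM = (-6, 0, -2); a normal to Π_1 is KL × KM = (2, 4, -6).
Using K: Π_1 has equation 2x + 4y - 6z = -80.
n·A − d = (2)·(0) + (4)·(-11) + (-6)·(4) − (-80) = 12; |n| = √56.
Distance = |12| / √56 = 12/√56 ≈ 1.60.

1.60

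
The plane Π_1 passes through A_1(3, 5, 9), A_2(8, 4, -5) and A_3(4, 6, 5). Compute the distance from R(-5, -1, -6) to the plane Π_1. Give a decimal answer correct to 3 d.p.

13.568

A_1A_2 = (5, -1, -14), A_1A_3 = (1, 1, -4); a normal to Π_1 is A_1A_2 × A_1A_3 = (18, 6, 6).
Using A_1: Π_1 has equation 18x + 6y + 6z = 138.
n·R − d = (18)·(-5) + (6)·(-1) + (6)·(-6) − 138 = -270; |n| = √396.
Distance = |-270| / √396 = 270/√396 ≈ 13.568.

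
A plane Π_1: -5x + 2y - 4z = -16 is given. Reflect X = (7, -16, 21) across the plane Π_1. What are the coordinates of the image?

λ = (n·X − d)/|n|² = (-151 − (-16))/45 = -3.
Reflection = X − 2λn = (7, -16, 21) − (-6)·(-5, 2, -4) = (-23, -4, -3).

(-23, -4, -3)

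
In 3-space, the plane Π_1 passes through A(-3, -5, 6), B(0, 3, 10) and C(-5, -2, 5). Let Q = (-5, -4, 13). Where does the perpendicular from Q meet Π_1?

AB = (3, 8, 4), AC = (-2, 3, -1); a normal to Π_1 is AB × AC = (-20, -5, 25).
Using A: Π_1 has equation -20x - 5y + 25z = 235.
Foot = Q − λn with λ = (n·Q − d)/|n|² = (445 − 235)/1050 = 1/5.
Foot = (-5, -4, 13) − (1/5)·(-20, -5, 25) = (-1, -3, 8).

(-1, -3, 8)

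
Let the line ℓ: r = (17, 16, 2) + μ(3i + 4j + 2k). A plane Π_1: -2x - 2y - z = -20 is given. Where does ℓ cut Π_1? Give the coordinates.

Substitute r = (17, 16, 2) + t(3, 4, 2) into the plane: -68 + (-16)t = -20, so t = -3.
Intersection: (17, 16, 2) + (-3)·(3, 4, 2) = (8, 4, -4).

(8, 4, -4)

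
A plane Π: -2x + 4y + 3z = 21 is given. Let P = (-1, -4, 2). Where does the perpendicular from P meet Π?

Foot = P − λn with λ = (n·P − d)/|n|² = (-8 − 21)/29 = -1.
Foot = (-1, -4, 2) − (-1)·(-2, 4, 3) = (-3, 0, 5).

(-3, 0, 5)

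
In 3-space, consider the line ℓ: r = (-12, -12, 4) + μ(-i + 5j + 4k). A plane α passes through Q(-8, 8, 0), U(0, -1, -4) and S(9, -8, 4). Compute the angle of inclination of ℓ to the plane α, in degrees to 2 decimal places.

18.80

QU = (8, -9, -4), QS = (17, -16, 4); a normal to α is QU × QS = (-100, -100, 25).
Using Q: α has equation -100x - 100y + 25z = 0.
sin θ = |n·v| / (|n||v|) = |-300| / (√20625 · √42) = 0.32233.
θ ≈ 18.80°.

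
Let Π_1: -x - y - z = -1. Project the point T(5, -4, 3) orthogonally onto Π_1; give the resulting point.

(4, -5, 2)

Foot = T − λn with λ = (n·T − d)/|n|² = (-4 − (-1))/3 = -1.
Foot = (5, -4, 3) − (-1)·(-1, -1, -1) = (4, -5, 2).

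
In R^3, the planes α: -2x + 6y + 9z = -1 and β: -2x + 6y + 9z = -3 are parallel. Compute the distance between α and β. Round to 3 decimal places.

0.182

Same normal n = (-2, 6, 9) with |n| = √121; distance = |-1 − (-3)| / |n| = 2/√121 ≈ 0.182.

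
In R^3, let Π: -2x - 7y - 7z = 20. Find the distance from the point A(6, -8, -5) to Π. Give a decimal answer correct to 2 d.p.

5.84

n·A − d = (-2)·(6) + (-7)·(-8) + (-7)·(-5) − 20 = 59; |n| = √102.
Distance = |59| / √102 = 59/√102 ≈ 5.84.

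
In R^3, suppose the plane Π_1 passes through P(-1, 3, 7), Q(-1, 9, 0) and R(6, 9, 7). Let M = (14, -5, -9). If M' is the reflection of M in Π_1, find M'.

(-10, 23, 15)

PQ = (0, 6, -7), PR = (7, 6, 0); a normal to Π_1 is PQ × PR = (42, -49, -42).
Using P: Π_1 has equation 42x - 49y - 42z = -483.
λ = (n·M − d)/|n|² = (1211 − (-483))/5929 = 2/7.
Reflection = M − 2λn = (14, -5, -9) − (4/7)·(42, -49, -42) = (-10, 23, 15).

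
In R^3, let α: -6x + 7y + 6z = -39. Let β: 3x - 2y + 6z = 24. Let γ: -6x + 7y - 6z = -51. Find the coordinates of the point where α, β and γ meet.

(4, -3, 1)

Solving the 3×3 linear system -6x + 7y + 6z = -39, 3x - 2y + 6z = 24, -6x + 7y - 6z = -51 (e.g. by elimination or Cramer's rule, determinant = 108) gives (4, -3, 1).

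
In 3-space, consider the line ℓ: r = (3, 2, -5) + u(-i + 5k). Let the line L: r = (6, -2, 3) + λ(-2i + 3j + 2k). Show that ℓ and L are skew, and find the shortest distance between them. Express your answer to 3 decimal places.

Common perpendicular direction n = (-1, 0, 5) × (-2, 3, 2) = (-15, -8, -3).
With w = (6, -2, 3) − (3, 2, -5) = (3, -4, 8), w · n = -37.
Since n ≠ 0 the lines are not parallel, and w · n = -37 ≠ 0 so they do not intersect; hence they are skew.
Distance = |w · n| / |n| = |-37| / √298 ≈ 2.143.

2.143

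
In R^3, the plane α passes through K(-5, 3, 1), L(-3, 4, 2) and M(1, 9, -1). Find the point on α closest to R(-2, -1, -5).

KL = (2, 1, 1), KM = (6, 6, -2); a normal to α is KL × KM = (-8, 10, 6).
Using K: α has equation -8x + 10y + 6z = 76.
Foot = R − λn with λ = (n·R − d)/|n|² = (-24 − 76)/200 = -1/2.
Foot = (-2, -1, -5) − (-1/2)·(-8, 10, 6) = (-6, 4, -2).

(-6, 4, -2)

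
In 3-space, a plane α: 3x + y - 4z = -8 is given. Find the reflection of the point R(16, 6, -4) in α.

(-2, 0, 20)

λ = (n·R − d)/|n|² = (70 − (-8))/26 = 3.
Reflection = R − 2λn = (16, 6, -4) − 6·(3, 1, -4) = (-2, 0, 20).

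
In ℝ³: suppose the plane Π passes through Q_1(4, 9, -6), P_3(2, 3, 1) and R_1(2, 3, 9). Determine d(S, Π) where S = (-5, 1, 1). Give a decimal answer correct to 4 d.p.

Q_1P_3 = (-2, -6, 7), Q_1R_1 = (-2, -6, 15); a normal to Π is Q_1P_3 × Q_1R_1 = (-48, 16, 0).
Using Q_1: Π has equation -48x + 16y = -48.
n·S − d = (-48)·(-5) + (16)·(1) + (0)·(1) − (-48) = 304; |n| = √2560.
Distance = |304| / √2560 = 304/√2560 ≈ 6.0083.

6.0083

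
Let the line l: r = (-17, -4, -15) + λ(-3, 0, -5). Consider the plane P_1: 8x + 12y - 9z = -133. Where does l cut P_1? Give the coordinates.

Substitute r = (-17, -4, -15) + t(-3, 0, -5) into the plane: -49 + 21t = -133, so t = -4.
Intersection: (-17, -4, -15) + (-4)·(-3, 0, -5) = (-5, -4, 5).

(-5, -4, 5)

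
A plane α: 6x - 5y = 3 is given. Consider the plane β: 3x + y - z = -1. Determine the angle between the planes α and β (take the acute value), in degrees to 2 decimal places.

59.88

cos θ = |n₁·n₂| / (|n₁||n₂|) = |13| / (√61 · √11).
θ = arccos(0.50186) ≈ 59.88°.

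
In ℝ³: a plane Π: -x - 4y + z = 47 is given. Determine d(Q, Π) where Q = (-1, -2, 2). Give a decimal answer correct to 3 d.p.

n·Q − d = (-1)·(-1) + (-4)·(-2) + (1)·(2) − 47 = -36; |n| = √18.
Distance = |-36| / √18 = 36/√18 ≈ 8.485.

8.485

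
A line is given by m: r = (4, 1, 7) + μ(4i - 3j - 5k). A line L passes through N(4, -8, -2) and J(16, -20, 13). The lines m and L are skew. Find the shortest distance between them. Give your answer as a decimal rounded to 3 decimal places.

A direction vector for L is J − N = (12, -12, 15).
Common perpendicular direction n = (4, -3, -5) × (12, -12, 15) = (-105, -120, -12).
With w = (4, -8, -2) − (4, 1, 7) = (0, -9, -9), w · n = 1188.
Distance = |w · n| / |n| = |1188| / √25569 ≈ 7.429.

7.429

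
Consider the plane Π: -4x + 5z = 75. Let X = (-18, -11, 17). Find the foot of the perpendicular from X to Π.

Foot = X − λn with λ = (n·X − d)/|n|² = (157 − 75)/41 = 2.
Foot = (-18, -11, 17) − 2·(-4, 0, 5) = (-10, -11, 7).

(-10, -11, 7)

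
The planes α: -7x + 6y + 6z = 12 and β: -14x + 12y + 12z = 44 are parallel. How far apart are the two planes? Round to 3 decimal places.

0.909

Rescale β by 1/2: -7x + 6y + 6z = 22. Then distance = |12 − 22| / √121 ≈ 0.909.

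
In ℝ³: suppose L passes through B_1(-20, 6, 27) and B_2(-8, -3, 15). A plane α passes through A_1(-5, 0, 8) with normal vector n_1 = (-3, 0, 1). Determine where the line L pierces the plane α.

(-4, -6, 11)

A direction vector for L is B_2 − B_1 = (12, -9, -12).
α: n_1·r = n_1·A_1 gives -3x + z = 23.
Substitute r = (-20, 6, 27) + t(12, -9, -12) into the plane: 87 + (-48)t = 23, so t = 4/3.
Intersection: (-20, 6, 27) + (4/3)·(12, -9, -12) = (-4, -6, 11).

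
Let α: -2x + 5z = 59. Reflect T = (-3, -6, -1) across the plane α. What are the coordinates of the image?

(-11, -6, 19)

λ = (n·T − d)/|n|² = (1 − 59)/29 = -2.
Reflection = T − 2λn = (-3, -6, -1) − (-4)·(-2, 0, 5) = (-11, -6, 19).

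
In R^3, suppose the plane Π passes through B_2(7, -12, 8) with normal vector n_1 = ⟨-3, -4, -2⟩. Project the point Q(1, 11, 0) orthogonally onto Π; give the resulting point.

(-5, 3, -4)

Π: n_1·r = n_1·B_2 gives -3x - 4y - 2z = 11.
Foot = Q − λn with λ = (n·Q − d)/|n|² = (-47 − 11)/29 = -2.
Foot = (1, 11, 0) − (-2)·(-3, -4, -2) = (-5, 3, -4).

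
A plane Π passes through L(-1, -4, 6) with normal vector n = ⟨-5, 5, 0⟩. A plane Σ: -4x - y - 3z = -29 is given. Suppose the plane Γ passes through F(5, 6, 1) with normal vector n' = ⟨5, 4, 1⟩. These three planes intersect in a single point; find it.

(7, 4, -1)

Π: n·r = n·L gives -5x + 5y = -15.
Γ: n'·r = n'·F gives 5x + 4y + z = 50.
Solving the 3×3 linear system -5x + 5y = -15, -4x - y - 3z = -29, 5x + 4y + z = 50 (e.g. by elimination or Cramer's rule, determinant = -110) gives (7, 4, -1).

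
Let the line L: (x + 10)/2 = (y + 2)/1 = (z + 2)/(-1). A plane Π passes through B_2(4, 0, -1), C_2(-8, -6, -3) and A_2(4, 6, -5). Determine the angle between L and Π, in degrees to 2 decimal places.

24.72

L has direction (2, 1, -1) through (-10, -2, -2).
B_2C_2 = (-12, -6, -2), B_2A_2 = (0, 6, -4); a normal to Π is B_2C_2 × B_2A_2 = (36, -48, -72).
Using B_2: Π has equation 36x - 48y - 72z = 216.
sin θ = |n·v| / (|n||v|) = |96| / (√8784 · √6) = 0.41817.
θ ≈ 24.72°.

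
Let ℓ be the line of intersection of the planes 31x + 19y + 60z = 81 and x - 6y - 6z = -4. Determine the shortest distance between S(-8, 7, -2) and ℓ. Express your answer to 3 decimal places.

Direction of ℓ: (31, 19, 60) × (1, -6, -6) = (246, 246, -205).
A point on ℓ: solving the two plane equations with x = -4 gives (-4, -5, 5).
Taking (-4, -5, 5) on ℓ with direction v = (246, 246, -205): w = S − (-4, -5, 5) = (-4, 12, -7), and w × v = (-738, -2542, -3936).
Distance = |w × v| / |v| = √22498504 / √163057 ≈ 11.746.

11.746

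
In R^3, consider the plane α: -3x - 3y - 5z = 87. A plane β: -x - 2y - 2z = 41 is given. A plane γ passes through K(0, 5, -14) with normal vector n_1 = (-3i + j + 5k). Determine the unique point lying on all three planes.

(-1, -8, -12)

γ: n_1·r = n_1·K gives -3x + y + 5z = -65.
Solving the 3×3 linear system -3x - 3y - 5z = 87, -x - 2y - 2z = 41, -3x + y + 5z = -65 (e.g. by elimination or Cramer's rule, determinant = 26) gives (-1, -8, -12).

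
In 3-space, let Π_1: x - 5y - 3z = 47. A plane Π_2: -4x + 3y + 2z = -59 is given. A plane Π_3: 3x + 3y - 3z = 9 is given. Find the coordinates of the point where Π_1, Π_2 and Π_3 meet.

(9, -7, -1)

Solving the 3×3 linear system x - 5y - 3z = 47, -4x + 3y + 2z = -59, 3x + 3y - 3z = 9 (e.g. by elimination or Cramer's rule, determinant = 78) gives (9, -7, -1).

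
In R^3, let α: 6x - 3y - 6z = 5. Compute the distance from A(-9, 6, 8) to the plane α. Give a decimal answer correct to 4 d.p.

13.8889

n·A − d = (6)·(-9) + (-3)·(6) + (-6)·(8) − 5 = -125; |n| = √81.
Distance = |-125| / √81 = 125/√81 ≈ 13.8889.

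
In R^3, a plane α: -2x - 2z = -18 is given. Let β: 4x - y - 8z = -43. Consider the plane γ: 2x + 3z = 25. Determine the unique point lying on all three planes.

(2, -5, 7)

Solving the 3×3 linear system -2x - 2z = -18, 4x - y - 8z = -43, 2x + 3z = 25 (e.g. by elimination or Cramer's rule, determinant = 2) gives (2, -5, 7).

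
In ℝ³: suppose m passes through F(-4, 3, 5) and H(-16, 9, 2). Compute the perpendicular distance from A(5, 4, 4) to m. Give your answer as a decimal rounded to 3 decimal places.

A direction vector for m is H − F = (-12, 6, -3).
Taking (-4, 3, 5) on m with direction v = (-12, 6, -3): w = A − (-4, 3, 5) = (9, 1, -1), and w × v = (3, 39, 66).
Distance = |w × v| / |v| = √5886 / √189 ≈ 5.581.

5.581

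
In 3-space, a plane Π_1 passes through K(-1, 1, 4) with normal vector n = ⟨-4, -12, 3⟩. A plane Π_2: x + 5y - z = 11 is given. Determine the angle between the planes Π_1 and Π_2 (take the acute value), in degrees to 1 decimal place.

7.3

Π_1: n·r = n·K gives -4x - 12y + 3z = 4.
cos θ = |n₁·n₂| / (|n₁||n₂|) = |-67| / (√169 · √27).
θ = arccos(0.99186) ≈ 7.3°.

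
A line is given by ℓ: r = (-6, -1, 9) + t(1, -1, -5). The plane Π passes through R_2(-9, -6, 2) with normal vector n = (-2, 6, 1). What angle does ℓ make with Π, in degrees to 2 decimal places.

23.00

Π: n·r = n·R_2 gives -2x + 6y + z = -16.
sin θ = |n·v| / (|n||v|) = |-13| / (√41 · √27) = 0.39072.
θ ≈ 23.00°.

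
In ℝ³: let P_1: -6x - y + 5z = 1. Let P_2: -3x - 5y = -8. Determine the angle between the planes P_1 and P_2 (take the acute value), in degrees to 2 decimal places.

59.94

cos θ = |n₁·n₂| / (|n₁||n₂|) = |23| / (√62 · √34).
θ = arccos(0.50095) ≈ 59.94°.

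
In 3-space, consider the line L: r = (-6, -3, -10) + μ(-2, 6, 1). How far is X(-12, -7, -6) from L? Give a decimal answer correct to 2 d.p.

8.15

Taking (-6, -3, -10) on L with direction v = (-2, 6, 1): w = X − (-6, -3, -10) = (-6, -4, 4), and w × v = (-28, -2, -44).
Distance = |w × v| / |v| = √2724 / √41 ≈ 8.15.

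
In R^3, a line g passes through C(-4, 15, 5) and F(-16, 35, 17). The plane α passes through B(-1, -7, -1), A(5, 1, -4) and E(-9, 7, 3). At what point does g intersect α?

A direction vector for g is F − C = (-12, 20, 12).
BA = (6, 8, -3), BE = (-8, 14, 4); a normal to α is BA × BE = (74, 0, 148).
Using B: α has equation 74x + 148z = -222.
Substitute r = (-4, 15, 5) + t(-12, 20, 12) into the plane: 444 + 888t = -222, so t = -3/4.
Intersection: (-4, 15, 5) + (-3/4)·(-12, 20, 12) = (5, 0, -4).

(5, 0, -4)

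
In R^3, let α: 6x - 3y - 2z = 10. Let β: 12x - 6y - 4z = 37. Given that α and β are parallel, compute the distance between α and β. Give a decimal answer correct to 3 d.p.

Rescale β by 1/2: 6x - 3y - 2z = 37/2. Then distance = |10 − (37/2)| / √49 ≈ 1.214.

1.214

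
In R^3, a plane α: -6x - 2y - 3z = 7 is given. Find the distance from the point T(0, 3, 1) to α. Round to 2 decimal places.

n·T − d = (-6)·(0) + (-2)·(3) + (-3)·(1) − 7 = -16; |n| = √49.
Distance = |-16| / √49 = 16/√49 ≈ 2.29.

2.29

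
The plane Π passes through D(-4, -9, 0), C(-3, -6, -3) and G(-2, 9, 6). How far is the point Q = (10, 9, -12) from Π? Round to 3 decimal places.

DC = (1, 3, -3), DG = (2, 18, 6); a normal to Π is DC × DG = (72, -12, 12).
Using D: Π has equation 72x - 12y + 12z = -180.
n·Q − d = (72)·(10) + (-12)·(9) + (12)·(-12) − (-180) = 648; |n| = √5472.
Distance = |648| / √5472 = 648/√5472 ≈ 8.760.

8.760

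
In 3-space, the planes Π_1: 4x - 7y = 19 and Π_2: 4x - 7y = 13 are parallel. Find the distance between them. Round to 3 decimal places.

0.744

Same normal n = (4, -7, 0) with |n| = √65; distance = |19 − 13| / |n| = 6/√65 ≈ 0.744.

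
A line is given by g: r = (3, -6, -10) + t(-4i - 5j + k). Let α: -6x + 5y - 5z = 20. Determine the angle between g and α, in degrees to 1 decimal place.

sin θ = |n·v| / (|n||v|) = |-6| / (√86 · √42) = 0.09983.
θ ≈ 5.7°.

5.7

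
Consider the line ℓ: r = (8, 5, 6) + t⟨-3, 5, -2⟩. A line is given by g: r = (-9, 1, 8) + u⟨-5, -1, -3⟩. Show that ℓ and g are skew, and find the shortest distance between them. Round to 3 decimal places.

Common perpendicular direction n = (-3, 5, -2) × (-5, -1, -3) = (-17, 1, 28).
With w = (-9, 1, 8) − (8, 5, 6) = (-17, -4, 2), w · n = 341.
Since n ≠ 0 the lines are not parallel, and w · n = 341 ≠ 0 so they do not intersect; hence they are skew.
Distance = |w · n| / |n| = |341| / √1074 ≈ 10.405.

10.405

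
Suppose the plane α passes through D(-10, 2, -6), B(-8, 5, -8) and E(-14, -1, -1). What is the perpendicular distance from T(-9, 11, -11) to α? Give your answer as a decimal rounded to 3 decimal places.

DB = (2, 3, -2), DE = (-4, -3, 5); a normal to α is DB × DE = (9, -2, 6).
Using D: α has equation 9x - 2y + 6z = -130.
n·T − d = (9)·(-9) + (-2)·(11) + (6)·(-11) − (-130) = -39; |n| = √121.
Distance = |-39| / √121 = 39/√121 ≈ 3.545.

3.545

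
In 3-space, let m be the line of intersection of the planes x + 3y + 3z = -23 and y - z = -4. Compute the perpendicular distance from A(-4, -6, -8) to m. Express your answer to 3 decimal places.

6.771

Direction of m: (1, 3, 3) × (0, 1, -1) = (-6, 1, 1).
A point on m: solving the two plane equations with x = 7 gives (7, -7, -3).
Taking (7, -7, -3) on m with direction v = (-6, 1, 1): w = A − (7, -7, -3) = (-11, 1, -5), and w × v = (6, 41, -5).
Distance = |w × v| / |v| = √1742 / √38 ≈ 6.771.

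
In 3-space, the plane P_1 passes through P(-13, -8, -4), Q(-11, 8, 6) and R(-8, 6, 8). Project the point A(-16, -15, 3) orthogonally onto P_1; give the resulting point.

(-10, -12, -3)

PQ = (2, 16, 10), PR = (5, 14, 12); a normal to P_1 is PQ × PR = (52, 26, -52).
Using P: P_1 has equation 52x + 26y - 52z = -676.
Foot = A − λn with λ = (n·A − d)/|n|² = (-1378 − (-676))/6084 = -3/26.
Foot = (-16, -15, 3) − (-3/26)·(52, 26, -52) = (-10, -12, -3).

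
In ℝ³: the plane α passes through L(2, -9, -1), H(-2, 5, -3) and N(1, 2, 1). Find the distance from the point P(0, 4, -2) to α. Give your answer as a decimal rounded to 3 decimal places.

1.014

LH = (-4, 14, -2), LN = (-1, 11, 2); a normal to α is LH × LN = (50, 10, -30).
Using L: α has equation 50x + 10y - 30z = 40.
n·P − d = (50)·(0) + (10)·(4) + (-30)·(-2) − 40 = 60; |n| = √3500.
Distance = |60| / √3500 = 60/√3500 ≈ 1.014.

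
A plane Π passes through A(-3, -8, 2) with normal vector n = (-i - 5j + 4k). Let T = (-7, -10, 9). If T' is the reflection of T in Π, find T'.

(-5, 0, 1)

Π: n·r = n·A gives -x - 5y + 4z = 51.
λ = (n·T − d)/|n|² = (93 − 51)/42 = 1.
Reflection = T − 2λn = (-7, -10, 9) − 2·(-1, -5, 4) = (-5, 0, 1).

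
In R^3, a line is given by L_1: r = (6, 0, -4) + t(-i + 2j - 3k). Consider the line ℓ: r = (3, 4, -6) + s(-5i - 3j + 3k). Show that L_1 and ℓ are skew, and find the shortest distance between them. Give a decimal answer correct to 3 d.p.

Common perpendicular direction n = (-1, 2, -3) × (-5, -3, 3) = (-3, 18, 13).
With w = (3, 4, -6) − (6, 0, -4) = (-3, 4, -2), w · n = 55.
Since n ≠ 0 the lines are not parallel, and w · n = 55 ≠ 0 so they do not intersect; hence they are skew.
Distance = |w · n| / |n| = |55| / √502 ≈ 2.455.

2.455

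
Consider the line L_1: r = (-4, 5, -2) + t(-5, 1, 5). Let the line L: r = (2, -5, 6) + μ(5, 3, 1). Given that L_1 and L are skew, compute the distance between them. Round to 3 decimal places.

Common perpendicular direction n = (-5, 1, 5) × (5, 3, 1) = (-14, 30, -20).
With w = (2, -5, 6) − (-4, 5, -2) = (6, -10, 8), w · n = -544.
Distance = |w · n| / |n| = |-544| / √1496 ≈ 14.065.

14.065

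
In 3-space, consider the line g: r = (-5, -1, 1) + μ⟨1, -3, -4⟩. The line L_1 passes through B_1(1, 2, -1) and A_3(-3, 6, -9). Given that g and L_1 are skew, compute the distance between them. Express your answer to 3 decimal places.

6.930

A direction vector for L_1 is A_3 − B_1 = (-4, 4, -8).
Common perpendicular direction n = (1, -3, -4) × (-4, 4, -8) = (40, 24, -8).
With w = (1, 2, -1) − (-5, -1, 1) = (6, 3, -2), w · n = 328.
Distance = |w · n| / |n| = |328| / √2240 ≈ 6.930.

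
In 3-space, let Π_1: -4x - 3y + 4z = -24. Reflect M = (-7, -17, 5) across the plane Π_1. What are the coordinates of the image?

(17, 1, -19)

λ = (n·M − d)/|n|² = (99 − (-24))/41 = 3.
Reflection = M − 2λn = (-7, -17, 5) − 6·(-4, -3, 4) = (17, 1, -19).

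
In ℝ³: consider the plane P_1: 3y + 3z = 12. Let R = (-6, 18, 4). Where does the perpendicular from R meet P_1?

(-6, 9, -5)

Foot = R − λn with λ = (n·R − d)/|n|² = (66 − 12)/18 = 3.
Foot = (-6, 18, 4) − 3·(0, 3, 3) = (-6, 9, -5).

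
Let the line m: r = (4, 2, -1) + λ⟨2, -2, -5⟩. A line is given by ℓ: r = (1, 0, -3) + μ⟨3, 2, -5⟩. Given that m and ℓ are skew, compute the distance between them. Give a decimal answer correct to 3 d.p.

3.055

Common perpendicular direction n = (2, -2, -5) × (3, 2, -5) = (20, -5, 10).
With w = (1, 0, -3) − (4, 2, -1) = (-3, -2, -2), w · n = -70.
Distance = |w · n| / |n| = |-70| / √525 ≈ 3.055.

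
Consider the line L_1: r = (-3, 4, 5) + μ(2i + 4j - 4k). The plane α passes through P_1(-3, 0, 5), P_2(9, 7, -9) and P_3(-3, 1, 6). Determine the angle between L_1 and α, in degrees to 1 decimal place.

19.5

P_1P_2 = (12, 7, -14), P_1P_3 = (0, 1, 1); a normal to α is P_1P_2 × P_1P_3 = (21, -12, 12).
Using P_1: α has equation 21x - 12y + 12z = -3.
sin θ = |n·v| / (|n||v|) = |-54| / (√729 · √36) = 0.33333.
θ ≈ 19.5°.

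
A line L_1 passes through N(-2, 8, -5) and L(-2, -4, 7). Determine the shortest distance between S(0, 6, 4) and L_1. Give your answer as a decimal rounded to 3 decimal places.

5.339

A direction vector for L_1 is L − N = (0, -12, 12).
Taking (-2, 8, -5) on L_1 with direction v = (0, -12, 12): w = S − (-2, 8, -5) = (2, -2, 9), and w × v = (84, -24, -24).
Distance = |w × v| / |v| = √8208 / √288 ≈ 5.339.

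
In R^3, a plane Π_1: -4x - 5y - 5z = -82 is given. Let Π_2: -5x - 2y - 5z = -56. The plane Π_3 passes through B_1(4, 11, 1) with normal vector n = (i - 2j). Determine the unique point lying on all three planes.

Π_3: n·r = n·B_1 gives x - 2y = -18.
Solving the 3×3 linear system -4x - 5y - 5z = -82, -5x - 2y - 5z = -56, x - 2y = -18 (e.g. by elimination or Cramer's rule, determinant = 5) gives (-2, 8, 10).

(-2, 8, 10)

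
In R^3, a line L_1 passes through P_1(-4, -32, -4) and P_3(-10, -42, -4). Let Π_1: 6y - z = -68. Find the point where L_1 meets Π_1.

(8, -12, -4)

A direction vector for L_1 is P_3 − P_1 = (-6, -10, 0).
Substitute r = (-4, -32, -4) + t(-6, -10, 0) into the plane: -188 + (-60)t = -68, so t = -2.
Intersection: (-4, -32, -4) + (-2)·(-6, -10, 0) = (8, -12, -4).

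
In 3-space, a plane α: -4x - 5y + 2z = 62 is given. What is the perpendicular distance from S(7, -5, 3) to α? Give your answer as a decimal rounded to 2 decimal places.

8.80

n·S − d = (-4)·(7) + (-5)·(-5) + (2)·(3) − 62 = -59; |n| = √45.
Distance = |-59| / √45 = 59/√45 ≈ 8.80.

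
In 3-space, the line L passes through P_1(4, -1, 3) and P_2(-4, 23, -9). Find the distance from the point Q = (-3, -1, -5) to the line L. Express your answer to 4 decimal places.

9.1395

A direction vector for L is P_2 − P_1 = (-8, 24, -12).
Taking (4, -1, 3) on L with direction v = (-8, 24, -12): w = Q − (4, -1, 3) = (-7, 0, -8), and w × v = (192, -20, -168).
Distance = |w × v| / |v| = √65488 / √784 ≈ 9.1395.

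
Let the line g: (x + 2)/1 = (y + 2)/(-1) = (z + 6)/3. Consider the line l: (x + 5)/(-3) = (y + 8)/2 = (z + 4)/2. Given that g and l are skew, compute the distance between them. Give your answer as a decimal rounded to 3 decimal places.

g has direction (1, -1, 3) through (-2, -2, -6).
l has direction (-3, 2, 2) through (-5, -8, -4).
Common perpendicular direction n = (1, -1, 3) × (-3, 2, 2) = (-8, -11, -1).
With w = (-5, -8, -4) − (-2, -2, -6) = (-3, -6, 2), w · n = 88.
Distance = |w · n| / |n| = |88| / √186 ≈ 6.452.

6.452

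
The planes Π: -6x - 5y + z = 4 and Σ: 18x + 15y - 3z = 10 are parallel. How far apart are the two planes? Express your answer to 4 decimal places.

Rescale Σ by 1/(-3): -6x - 5y + z = -10/3. Then distance = |4 − (-10/3)| / √62 ≈ 0.9313.

0.9313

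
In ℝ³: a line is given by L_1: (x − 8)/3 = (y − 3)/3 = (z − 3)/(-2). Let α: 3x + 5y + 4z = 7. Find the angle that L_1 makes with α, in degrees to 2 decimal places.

28.84

L_1 has direction (3, 3, -2) through (8, 3, 3).
sin θ = |n·v| / (|n||v|) = |16| / (√50 · √22) = 0.48242.
θ ≈ 28.84°.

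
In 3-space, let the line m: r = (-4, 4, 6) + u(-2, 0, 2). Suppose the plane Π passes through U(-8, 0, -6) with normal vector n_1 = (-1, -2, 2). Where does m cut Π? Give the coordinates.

(0, 4, 2)

Π: n_1·r = n_1·U gives -x - 2y + 2z = -4.
Substitute r = (-4, 4, 6) + t(-2, 0, 2) into the plane: 8 + 6t = -4, so t = -2.
Intersection: (-4, 4, 6) + (-2)·(-2, 0, 2) = (0, 4, 2).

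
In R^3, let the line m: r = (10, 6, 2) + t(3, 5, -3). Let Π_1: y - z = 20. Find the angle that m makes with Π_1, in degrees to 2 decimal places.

59.62

sin θ = |n·v| / (|n||v|) = |8| / (√2 · √43) = 0.86266.
θ ≈ 59.62°.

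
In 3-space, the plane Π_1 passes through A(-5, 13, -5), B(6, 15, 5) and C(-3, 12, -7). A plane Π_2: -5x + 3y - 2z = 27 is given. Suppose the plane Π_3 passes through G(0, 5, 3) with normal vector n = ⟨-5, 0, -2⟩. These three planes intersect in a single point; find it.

(4, 11, -7)

AB = (11, 2, 10), AC = (2, -1, -2); a normal to Π_1 is AB × AC = (6, 42, -15).
Using A: Π_1 has equation 6x + 42y - 15z = 591.
Π_3: n·r = n·G gives -5x - 2z = -6.
Solving the 3×3 linear system 6x + 42y - 15z = 591, -5x + 3y - 2z = 27, -5x - 2z = -6 (e.g. by elimination or Cramer's rule, determinant = -261) gives (4, 11, -7).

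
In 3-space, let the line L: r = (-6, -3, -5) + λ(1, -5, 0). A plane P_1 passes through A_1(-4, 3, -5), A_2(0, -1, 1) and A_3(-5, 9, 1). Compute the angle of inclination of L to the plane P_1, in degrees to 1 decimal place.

14.6

A_1A_2 = (4, -4, 6), A_1A_3 = (-1, 6, 6); a normal to P_1 is A_1A_2 × A_1A_3 = (-60, -30, 20).
Using A_1: P_1 has equation -60x - 30y + 20z = 50.
sin θ = |n·v| / (|n||v|) = |90| / (√4900 · √26) = 0.25215.
θ ≈ 14.6°.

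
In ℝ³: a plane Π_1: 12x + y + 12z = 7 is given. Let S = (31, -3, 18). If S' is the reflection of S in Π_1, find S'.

(-17, -7, -30)

λ = (n·S − d)/|n|² = (585 − 7)/289 = 2.
Reflection = S − 2λn = (31, -3, 18) − 4·(12, 1, 12) = (-17, -7, -30).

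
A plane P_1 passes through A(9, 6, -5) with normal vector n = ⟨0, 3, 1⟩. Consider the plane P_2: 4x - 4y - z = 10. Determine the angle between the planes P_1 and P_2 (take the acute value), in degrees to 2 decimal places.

44.31

P_1: n·r = n·A gives 3y + z = 13.
cos θ = |n₁·n₂| / (|n₁||n₂|) = |-13| / (√10 · √33).
θ = arccos(0.71563) ≈ 44.31°.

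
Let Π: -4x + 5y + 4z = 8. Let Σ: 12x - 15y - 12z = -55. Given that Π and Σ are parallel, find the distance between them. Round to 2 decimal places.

1.37

Rescale Σ by 1/(-3): -4x + 5y + 4z = 55/3. Then distance = |8 − (55/3)| / √57 ≈ 1.37.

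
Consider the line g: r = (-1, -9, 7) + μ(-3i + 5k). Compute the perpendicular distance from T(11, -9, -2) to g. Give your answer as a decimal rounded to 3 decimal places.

5.659

Taking (-1, -9, 7) on g with direction v = (-3, 0, 5): w = T − (-1, -9, 7) = (12, 0, -9), and w × v = (0, -33, 0).
Distance = |w × v| / |v| = √1089 / √34 ≈ 5.659.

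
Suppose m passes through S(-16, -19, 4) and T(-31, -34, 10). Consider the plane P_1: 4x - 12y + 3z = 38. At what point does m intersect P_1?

(-1, -4, -2)

A direction vector for m is T − S = (-15, -15, 6).
Substitute r = (-16, -19, 4) + t(-15, -15, 6) into the plane: 176 + 138t = 38, so t = -1.
Intersection: (-16, -19, 4) + (-1)·(-15, -15, 6) = (-1, -4, -2).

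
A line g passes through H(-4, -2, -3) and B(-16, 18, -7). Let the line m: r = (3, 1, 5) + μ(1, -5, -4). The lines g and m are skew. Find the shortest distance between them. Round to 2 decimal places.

A direction vector for g is B − H = (-12, 20, -4).
Common perpendicular direction n = (-12, 20, -4) × (1, -5, -4) = (-100, -52, 40).
With w = (3, 1, 5) − (-4, -2, -3) = (7, 3, 8), w · n = -536.
Distance = |w · n| / |n| = |-536| / √14304 ≈ 4.48.

4.48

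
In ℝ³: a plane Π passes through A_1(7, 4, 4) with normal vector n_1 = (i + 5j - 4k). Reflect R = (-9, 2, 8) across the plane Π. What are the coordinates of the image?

(-7, 12, 0)

Π: n_1·r = n_1·A_1 gives x + 5y - 4z = 11.
λ = (n·R − d)/|n|² = (-31 − 11)/42 = -1.
Reflection = R − 2λn = (-9, 2, 8) − (-2)·(1, 5, -4) = (-7, 12, 0).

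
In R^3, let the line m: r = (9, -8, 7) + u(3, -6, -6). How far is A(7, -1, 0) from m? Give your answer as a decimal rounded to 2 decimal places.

10.08

Taking (9, -8, 7) on m with direction v = (3, -6, -6): w = A − (9, -8, 7) = (-2, 7, -7), and w × v = (-84, -33, -9).
Distance = |w × v| / |v| = √8226 / √81 ≈ 10.08.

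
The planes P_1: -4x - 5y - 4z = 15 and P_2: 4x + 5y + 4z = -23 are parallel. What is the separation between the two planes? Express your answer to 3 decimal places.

Rescale P_2 by 1/(-1): -4x - 5y - 4z = 23. Then distance = |15 − 23| / √57 ≈ 1.060.

1.060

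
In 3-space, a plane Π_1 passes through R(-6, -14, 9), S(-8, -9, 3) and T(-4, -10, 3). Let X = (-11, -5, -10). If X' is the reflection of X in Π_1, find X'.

RS = (-2, 5, -6), RT = (2, 4, -6); a normal to Π_1 is RS × RT = (-6, -24, -18).
Using R: Π_1 has equation -6x - 24y - 18z = 210.
λ = (n·X − d)/|n|² = (366 − 210)/936 = 1/6.
Reflection = X − 2λn = (-11, -5, -10) − (1/3)·(-6, -24, -18) = (-9, 3, -4).

(-9, 3, -4)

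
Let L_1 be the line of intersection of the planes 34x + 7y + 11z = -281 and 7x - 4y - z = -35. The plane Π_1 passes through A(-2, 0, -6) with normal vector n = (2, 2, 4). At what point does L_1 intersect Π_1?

Direction of L_1: (34, 7, 11) × (7, -4, -1) = (37, 111, -185).
A point on L_1: solving the two plane equations with x = -3 gives (-3, 9, -22).
Π_1: n·r = n·A gives 2x + 2y + 4z = -28.
Substitute r = (-3, 9, -22) + t(37, 111, -185) into the plane: -76 + (-444)t = -28, so t = -4/37.
Intersection: (-3, 9, -22) + (-4/37)·(37, 111, -185) = (-7, -3, -2).

(-7, -3, -2)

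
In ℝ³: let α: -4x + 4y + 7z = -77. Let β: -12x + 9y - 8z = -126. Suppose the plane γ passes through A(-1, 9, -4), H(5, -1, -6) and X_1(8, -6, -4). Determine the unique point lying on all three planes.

(8, -6, -3)

AH = (6, -10, -2), AX_1 = (9, -15, 0); a normal to γ is AH × AX_1 = (-30, -18, 0).
Using A: γ has equation -30x - 18y = -132.
Solving the 3×3 linear system -4x + 4y + 7z = -77, -12x + 9y - 8z = -126, -30x - 18y = -132 (e.g. by elimination or Cramer's rule, determinant = 4938) gives (8, -6, -3).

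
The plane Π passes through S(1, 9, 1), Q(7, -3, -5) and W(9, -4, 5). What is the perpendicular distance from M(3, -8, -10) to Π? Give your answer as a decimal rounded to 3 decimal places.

5.293

SQ = (6, -12, -6), SW = (8, -13, 4); a normal to Π is SQ × SW = (-126, -72, 18).
Using S: Π has equation -126x - 72y + 18z = -756.
n·M − d = (-126)·(3) + (-72)·(-8) + (18)·(-10) − (-756) = 774; |n| = √21384.
Distance = |774| / √21384 = 774/√21384 ≈ 5.293.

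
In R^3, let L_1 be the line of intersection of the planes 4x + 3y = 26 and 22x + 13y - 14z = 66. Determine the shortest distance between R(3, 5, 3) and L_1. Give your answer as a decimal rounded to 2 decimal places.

Direction of L_1: (4, 3, 0) × (22, 13, -14) = (-42, 56, -14).
A point on L_1: solving the two plane equations with x = 2 gives (2, 6, 4).
Taking (2, 6, 4) on L_1 with direction v = (-42, 56, -14): w = R − (2, 6, 4) = (1, -1, -1), and w × v = (70, 56, 14).
Distance = |w × v| / |v| = √8232 / √5096 ≈ 1.27.

1.27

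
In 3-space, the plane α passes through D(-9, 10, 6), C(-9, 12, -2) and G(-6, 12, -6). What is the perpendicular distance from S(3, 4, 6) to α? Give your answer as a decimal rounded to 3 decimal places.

1.846

DC = (0, 2, -8), DG = (3, 2, -12); a normal to α is DC × DG = (-8, -24, -6).
Using D: α has equation -8x - 24y - 6z = -204.
n·S − d = (-8)·(3) + (-24)·(4) + (-6)·(6) − (-204) = 48; |n| = √676.
Distance = |48| / √676 = 48/√676 ≈ 1.846.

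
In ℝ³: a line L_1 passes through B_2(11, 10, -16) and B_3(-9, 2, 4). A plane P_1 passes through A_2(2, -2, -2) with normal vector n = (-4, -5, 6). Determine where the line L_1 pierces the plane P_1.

A direction vector for L_1 is B_3 − B_2 = (-20, -8, 20).
P_1: n·r = n·A_2 gives -4x - 5y + 6z = -10.
Substitute r = (11, 10, -16) + t(-20, -8, 20) into the plane: -190 + 240t = -10, so t = 3/4.
Intersection: (11, 10, -16) + (3/4)·(-20, -8, 20) = (-4, 4, -1).

(-4, 4, -1)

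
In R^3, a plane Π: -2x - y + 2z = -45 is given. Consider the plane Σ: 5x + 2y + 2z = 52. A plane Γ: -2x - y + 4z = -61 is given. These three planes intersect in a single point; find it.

(10, 9, -8)

Solving the 3×3 linear system -2x - y + 2z = -45, 5x + 2y + 2z = 52, -2x - y + 4z = -61 (e.g. by elimination or Cramer's rule, determinant = 2) gives (10, 9, -8).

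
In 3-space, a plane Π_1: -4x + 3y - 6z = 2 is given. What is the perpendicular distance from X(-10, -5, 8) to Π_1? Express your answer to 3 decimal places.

3.201

n·X − d = (-4)·(-10) + (3)·(-5) + (-6)·(8) − 2 = -25; |n| = √61.
Distance = |-25| / √61 = 25/√61 ≈ 3.201.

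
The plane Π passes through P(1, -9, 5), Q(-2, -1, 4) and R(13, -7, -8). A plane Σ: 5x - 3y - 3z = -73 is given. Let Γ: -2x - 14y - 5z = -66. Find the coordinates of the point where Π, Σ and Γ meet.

(-8, 3, 8)

PQ = (-3, 8, -1), PR = (12, 2, -13); a normal to Π is PQ × PR = (-102, -51, -102).
Using P: Π has equation -102x - 51y - 102z = -153.
Solving the 3×3 linear system -102x - 51y - 102z = -153, 5x - 3y - 3z = -73, -2x - 14y - 5z = -66 (e.g. by elimination or Cramer's rule, determinant = 8925) gives (-8, 3, 8).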